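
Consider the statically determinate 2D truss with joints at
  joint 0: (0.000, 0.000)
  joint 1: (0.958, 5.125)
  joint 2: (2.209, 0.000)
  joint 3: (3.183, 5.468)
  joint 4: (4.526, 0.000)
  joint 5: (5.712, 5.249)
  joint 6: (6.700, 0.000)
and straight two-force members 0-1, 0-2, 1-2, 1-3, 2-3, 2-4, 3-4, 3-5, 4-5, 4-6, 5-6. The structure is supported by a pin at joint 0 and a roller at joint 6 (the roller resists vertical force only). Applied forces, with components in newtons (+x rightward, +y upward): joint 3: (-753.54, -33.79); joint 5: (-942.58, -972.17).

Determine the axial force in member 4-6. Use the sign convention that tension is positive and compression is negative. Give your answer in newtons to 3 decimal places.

N=7 nodes, M=11 members, R=3 reactions → 2N=14, M+R=14
member 0 (0-1): L=5.2138, (cx,cy)=(0.1837,0.9830)
member 1 (0-2): L=2.2090, (cx,cy)=(1.0000,0.0000)
member 2 (1-2): L=5.2755, (cx,cy)=(0.2371,-0.9715)
member 3 (1-3): L=2.2513, (cx,cy)=(0.9883,0.1524)
member 4 (2-3): L=5.5541, (cx,cy)=(0.1754,0.9845)
member 5 (2-4): L=2.3170, (cx,cy)=(1.0000,0.0000)
member 6 (3-4): L=5.6305, (cx,cy)=(0.2385,-0.9711)
member 7 (3-5): L=2.5385, (cx,cy)=(0.9963,-0.0863)
member 8 (4-5): L=5.3813, (cx,cy)=(0.2204,0.9754)
member 9 (4-6): L=2.1740, (cx,cy)=(1.0000,0.0000)
member 10 (5-6): L=5.3412, (cx,cy)=(0.1850,-0.9827)
solve A·x = −loads:
  F[0-1] = -1540.7555 N (compression)
  F[0-2] = -1413.0151 N (compression)
  F[1-2] = +1459.1590 N (tension)
  F[1-3] = -636.5542 N (compression)
  F[2-3] = -1439.8521 N (compression)
  F[2-4] = -814.4949 N (compression)
  F[3-4] = +1569.5447 N (tension)
  F[3-5] = -504.3361 N (compression)
  F[4-5] = -1562.6670 N (compression)
  F[4-6] = -95.7249 N (compression)
  F[5-6] = +517.4933 N (tension)
  Rx@0 = +1696.1200 N
  Ry@0 = +1514.5228 N
  Ry@6 = -508.5628 N

-95.725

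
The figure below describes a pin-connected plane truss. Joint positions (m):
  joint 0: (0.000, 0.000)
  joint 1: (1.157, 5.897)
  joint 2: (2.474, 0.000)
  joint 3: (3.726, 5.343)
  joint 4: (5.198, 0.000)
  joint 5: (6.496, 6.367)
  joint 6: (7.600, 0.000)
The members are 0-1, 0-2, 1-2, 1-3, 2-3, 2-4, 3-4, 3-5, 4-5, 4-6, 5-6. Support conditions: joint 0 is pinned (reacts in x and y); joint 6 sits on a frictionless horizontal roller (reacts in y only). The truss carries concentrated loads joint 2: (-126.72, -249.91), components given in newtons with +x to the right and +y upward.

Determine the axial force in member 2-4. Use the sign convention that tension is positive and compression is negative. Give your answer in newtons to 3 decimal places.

58.985

N=7 nodes, M=11 members, R=3 reactions → 2N=14, M+R=14
member 0 (0-1): L=6.0094, (cx,cy)=(0.1925,0.9813)
member 1 (0-2): L=2.4740, (cx,cy)=(1.0000,0.0000)
member 2 (1-2): L=6.0423, (cx,cy)=(0.2180,-0.9760)
member 3 (1-3): L=2.6281, (cx,cy)=(0.9775,-0.2108)
member 4 (2-3): L=5.4877, (cx,cy)=(0.2281,0.9736)
member 5 (2-4): L=2.7240, (cx,cy)=(1.0000,0.0000)
member 6 (3-4): L=5.5421, (cx,cy)=(0.2656,-0.9641)
member 7 (3-5): L=2.9532, (cx,cy)=(0.9380,0.3467)
member 8 (4-5): L=6.4980, (cx,cy)=(0.1998,0.9798)
member 9 (4-6): L=2.4020, (cx,cy)=(1.0000,0.0000)
member 10 (5-6): L=6.4620, (cx,cy)=(0.1708,-0.9853)
solve A·x = −loads:
  F[0-1] = -171.7714 N (compression)
  F[0-2] = -93.6487 N (compression)
  F[1-2] = +189.1263 N (tension)
  F[1-3] = -76.0019 N (compression)
  F[2-3] = +67.1006 N (tension)
  F[2-4] = +58.9854 N (tension)
  F[3-4] = -97.1107 N (compression)
  F[3-5] = -35.3877 N (compression)
  F[4-5] = +95.5483 N (tension)
  F[4-6] = +14.1060 N (tension)
  F[5-6] = -82.5662 N (compression)
  Rx@0 = +126.7200 N
  Ry@0 = +168.5577 N
  Ry@6 = +81.3523 N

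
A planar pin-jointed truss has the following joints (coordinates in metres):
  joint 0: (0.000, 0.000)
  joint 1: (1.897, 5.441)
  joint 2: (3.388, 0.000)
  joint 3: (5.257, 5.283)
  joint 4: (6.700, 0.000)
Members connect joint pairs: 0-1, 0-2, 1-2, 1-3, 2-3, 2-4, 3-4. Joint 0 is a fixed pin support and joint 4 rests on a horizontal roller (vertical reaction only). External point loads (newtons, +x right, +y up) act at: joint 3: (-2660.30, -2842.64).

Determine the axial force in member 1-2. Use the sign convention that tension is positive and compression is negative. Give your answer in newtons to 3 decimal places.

2893.147

N=5 nodes, M=7 members, R=3 reactions → 2N=10, M+R=10
member 0 (0-1): L=5.7622, (cx,cy)=(0.3292,0.9443)
member 1 (0-2): L=3.3880, (cx,cy)=(1.0000,0.0000)
member 2 (1-2): L=5.6416, (cx,cy)=(0.2643,-0.9644)
member 3 (1-3): L=3.3637, (cx,cy)=(0.9989,-0.0470)
member 4 (2-3): L=5.6039, (cx,cy)=(0.3335,0.9427)
member 5 (2-4): L=3.3120, (cx,cy)=(1.0000,0.0000)
member 6 (3-4): L=5.4765, (cx,cy)=(0.2635,-0.9647)
solve A·x = −loads:
  F[0-1] = -2869.8747 N (compression)
  F[0-2] = -1715.4975 N (compression)
  F[1-2] = +2893.1469 N (tension)
  F[1-3] = -1711.3128 N (compression)
  F[2-3] = -2959.7444 N (compression)
  F[2-4] = +36.2581 N (tension)
  F[3-4] = -137.6080 N (compression)
  Rx@0 = +2660.3000 N
  Ry@0 = +2709.8947 N
  Ry@4 = +132.7453 N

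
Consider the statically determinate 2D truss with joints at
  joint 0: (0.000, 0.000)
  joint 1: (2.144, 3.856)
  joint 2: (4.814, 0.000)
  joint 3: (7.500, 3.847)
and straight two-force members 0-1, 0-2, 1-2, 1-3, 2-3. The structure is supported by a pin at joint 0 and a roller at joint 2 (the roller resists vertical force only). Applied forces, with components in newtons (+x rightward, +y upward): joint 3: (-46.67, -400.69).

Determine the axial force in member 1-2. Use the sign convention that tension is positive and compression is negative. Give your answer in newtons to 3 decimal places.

-227.044

N=4 nodes, M=5 members, R=3 reactions → 2N=8, M+R=8
member 0 (0-1): L=4.4120, (cx,cy)=(0.4860,0.8740)
member 1 (0-2): L=4.8140, (cx,cy)=(1.0000,0.0000)
member 2 (1-2): L=4.6902, (cx,cy)=(0.5693,-0.8221)
member 3 (1-3): L=5.3560, (cx,cy)=(1.0000,-0.0017)
member 4 (2-3): L=4.6919, (cx,cy)=(0.5725,0.8199)
solve A·x = −loads:
  F[0-1] = +213.1293 N (tension)
  F[0-2] = -150.2404 N (compression)
  F[1-2] = -227.0440 N (compression)
  F[1-3] = +232.8215 N (tension)
  F[2-3] = -488.2155 N (compression)
  Rx@0 = +46.6700 N
  Ry@0 = -186.2721 N
  Ry@2 = +586.9621 N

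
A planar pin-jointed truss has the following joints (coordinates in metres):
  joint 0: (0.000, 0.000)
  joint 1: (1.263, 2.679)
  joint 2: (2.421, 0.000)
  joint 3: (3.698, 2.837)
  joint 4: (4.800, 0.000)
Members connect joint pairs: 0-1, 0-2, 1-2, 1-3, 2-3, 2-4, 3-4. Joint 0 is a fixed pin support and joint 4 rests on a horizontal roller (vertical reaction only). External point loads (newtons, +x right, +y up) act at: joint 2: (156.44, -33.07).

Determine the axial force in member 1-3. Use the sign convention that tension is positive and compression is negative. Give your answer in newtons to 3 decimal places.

-14.438

N=5 nodes, M=7 members, R=3 reactions → 2N=10, M+R=10
member 0 (0-1): L=2.9618, (cx,cy)=(0.4264,0.9045)
member 1 (0-2): L=2.4210, (cx,cy)=(1.0000,0.0000)
member 2 (1-2): L=2.9186, (cx,cy)=(0.3968,-0.9179)
member 3 (1-3): L=2.4401, (cx,cy)=(0.9979,0.0648)
member 4 (2-3): L=3.1112, (cx,cy)=(0.4105,0.9119)
member 5 (2-4): L=2.3790, (cx,cy)=(1.0000,0.0000)
member 6 (3-4): L=3.0435, (cx,cy)=(0.3621,-0.9321)
solve A·x = −loads:
  F[0-1] = -18.1205 N (compression)
  F[0-2] = +164.1671 N (tension)
  F[1-2] = +16.8375 N (tension)
  F[1-3] = -14.4381 N (compression)
  F[2-3] = +19.3168 N (tension)
  F[2-4] = +6.4790 N (tension)
  F[3-4] = -17.8938 N (compression)
  Rx@0 = -156.4400 N
  Ry@0 = +16.3903 N
  Ry@4 = +16.6797 N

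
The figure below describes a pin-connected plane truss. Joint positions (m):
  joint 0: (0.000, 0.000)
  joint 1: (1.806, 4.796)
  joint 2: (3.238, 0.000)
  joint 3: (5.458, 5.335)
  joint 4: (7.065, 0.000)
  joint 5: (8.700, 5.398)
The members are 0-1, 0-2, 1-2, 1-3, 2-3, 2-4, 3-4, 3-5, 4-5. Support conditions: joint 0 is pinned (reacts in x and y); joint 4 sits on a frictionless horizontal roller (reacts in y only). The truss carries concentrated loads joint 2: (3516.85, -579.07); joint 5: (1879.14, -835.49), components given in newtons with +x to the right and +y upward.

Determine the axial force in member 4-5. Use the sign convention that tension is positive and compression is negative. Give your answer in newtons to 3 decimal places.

N=6 nodes, M=9 members, R=3 reactions → 2N=12, M+R=12
member 0 (0-1): L=5.1248, (cx,cy)=(0.3524,0.9358)
member 1 (0-2): L=3.2380, (cx,cy)=(1.0000,0.0000)
member 2 (1-2): L=5.0052, (cx,cy)=(0.2861,-0.9582)
member 3 (1-3): L=3.6916, (cx,cy)=(0.9893,0.1460)
member 4 (2-3): L=5.7785, (cx,cy)=(0.3842,0.9233)
member 5 (2-4): L=3.8270, (cx,cy)=(1.0000,0.0000)
member 6 (3-4): L=5.5718, (cx,cy)=(0.2884,-0.9575)
member 7 (3-5): L=3.2426, (cx,cy)=(0.9998,0.0194)
member 8 (4-5): L=5.6402, (cx,cy)=(0.2899,0.9571)
solve A·x = −loads:
  F[0-1] = +1405.6050 N (tension)
  F[0-2] = +4900.6461 N (tension)
  F[1-2] = -1241.7955 N (compression)
  F[1-3] = +859.8377 N (tension)
  F[2-3] = +1915.9990 N (tension)
  F[2-4] = +292.4183 N (tension)
  F[3-4] = -1935.0530 N (compression)
  F[3-5] = +2145.2307 N (tension)
  F[4-5] = -916.5232 N (compression)
  Rx@0 = -5395.9900 N
  Ry@0 = -1315.4314 N
  Ry@4 = +2729.9914 N

-916.523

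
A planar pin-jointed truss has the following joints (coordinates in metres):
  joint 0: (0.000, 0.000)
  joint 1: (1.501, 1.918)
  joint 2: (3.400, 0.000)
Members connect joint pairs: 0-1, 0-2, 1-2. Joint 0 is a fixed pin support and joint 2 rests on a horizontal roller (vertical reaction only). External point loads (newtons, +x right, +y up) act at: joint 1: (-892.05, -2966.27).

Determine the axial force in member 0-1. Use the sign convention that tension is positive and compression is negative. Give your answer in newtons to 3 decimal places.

-2742.772

N=3 nodes, M=3 members, R=3 reactions → 2N=6, M+R=6
member 0 (0-1): L=2.4355, (cx,cy)=(0.6163,0.7875)
member 1 (0-2): L=3.4000, (cx,cy)=(1.0000,0.0000)
member 2 (1-2): L=2.6991, (cx,cy)=(0.7036,-0.7106)
solve A·x = −loads:
  F[0-1] = -2742.7717 N (compression)
  F[0-2] = +798.3125 N (tension)
  F[1-2] = -1134.6463 N (compression)
  Rx@0 = +892.0500 N
  Ry@0 = +2159.9702 N
  Ry@2 = +806.2998 N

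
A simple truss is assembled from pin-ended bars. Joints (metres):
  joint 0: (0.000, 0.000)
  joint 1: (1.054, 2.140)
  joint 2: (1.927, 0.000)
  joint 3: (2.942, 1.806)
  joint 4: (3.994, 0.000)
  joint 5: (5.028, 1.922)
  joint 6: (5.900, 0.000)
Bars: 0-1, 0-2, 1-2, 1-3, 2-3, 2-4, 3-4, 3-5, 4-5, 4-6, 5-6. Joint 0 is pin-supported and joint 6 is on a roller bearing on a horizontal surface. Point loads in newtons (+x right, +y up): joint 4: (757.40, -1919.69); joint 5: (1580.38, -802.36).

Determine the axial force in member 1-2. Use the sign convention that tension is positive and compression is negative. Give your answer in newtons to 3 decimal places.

N=7 nodes, M=11 members, R=3 reactions → 2N=14, M+R=14
member 0 (0-1): L=2.3855, (cx,cy)=(0.4418,0.8971)
member 1 (0-2): L=1.9270, (cx,cy)=(1.0000,0.0000)
member 2 (1-2): L=2.3112, (cx,cy)=(0.3777,-0.9259)
member 3 (1-3): L=1.9173, (cx,cy)=(0.9847,-0.1742)
member 4 (2-3): L=2.0717, (cx,cy)=(0.4899,0.8718)
member 5 (2-4): L=2.0670, (cx,cy)=(1.0000,0.0000)
member 6 (3-4): L=2.0901, (cx,cy)=(0.5033,-0.8641)
member 7 (3-5): L=2.0892, (cx,cy)=(0.9985,0.0555)
member 8 (4-5): L=2.1825, (cx,cy)=(0.4738,0.8806)
member 9 (4-6): L=1.9060, (cx,cy)=(1.0000,0.0000)
member 10 (5-6): L=2.1106, (cx,cy)=(0.4132,-0.9107)
solve A·x = −loads:
  F[0-1] = -249.6000 N (compression)
  F[0-2] = +2448.0632 N (tension)
  F[1-2] = +283.3493 N (tension)
  F[1-3] = -220.6850 N (compression)
  F[2-3] = -300.9540 N (compression)
  F[2-4] = +2702.5403 N (tension)
  F[3-4] = +228.2649 N (tension)
  F[3-5] = -480.3952 N (compression)
  F[4-5] = +1955.8883 N (tension)
  F[4-6] = +1133.3892 N (tension)
  F[5-6] = -2743.2191 N (compression)
  Rx@0 = -2337.7800 N
  Ry@0 = +223.9147 N
  Ry@6 = +2498.1353 N

283.349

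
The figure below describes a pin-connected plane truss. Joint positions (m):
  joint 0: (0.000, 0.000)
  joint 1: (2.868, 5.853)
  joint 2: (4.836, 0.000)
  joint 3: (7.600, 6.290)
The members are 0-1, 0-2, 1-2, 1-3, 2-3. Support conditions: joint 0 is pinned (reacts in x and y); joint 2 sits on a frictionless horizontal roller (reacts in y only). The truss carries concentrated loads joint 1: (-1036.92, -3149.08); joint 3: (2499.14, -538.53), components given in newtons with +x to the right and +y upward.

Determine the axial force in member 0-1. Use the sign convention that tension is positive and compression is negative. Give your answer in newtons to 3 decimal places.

N=4 nodes, M=5 members, R=3 reactions → 2N=8, M+R=8
member 0 (0-1): L=6.5179, (cx,cy)=(0.4400,0.8980)
member 1 (0-2): L=4.8360, (cx,cy)=(1.0000,0.0000)
member 2 (1-2): L=6.1750, (cx,cy)=(0.3187,-0.9479)
member 3 (1-3): L=4.7521, (cx,cy)=(0.9958,0.0920)
member 4 (2-3): L=6.8705, (cx,cy)=(0.4023,0.9155)
solve A·x = −loads:
  F[0-1] = +1137.9181 N (tension)
  F[0-2] = +961.5145 N (tension)
  F[1-2] = -4122.5554 N (compression)
  F[1-3] = +2863.6359 N (tension)
  F[2-3] = -875.8700 N (compression)
  Rx@0 = -1462.2200 N
  Ry@0 = -1021.8373 N
  Ry@2 = +4709.4473 N

1137.918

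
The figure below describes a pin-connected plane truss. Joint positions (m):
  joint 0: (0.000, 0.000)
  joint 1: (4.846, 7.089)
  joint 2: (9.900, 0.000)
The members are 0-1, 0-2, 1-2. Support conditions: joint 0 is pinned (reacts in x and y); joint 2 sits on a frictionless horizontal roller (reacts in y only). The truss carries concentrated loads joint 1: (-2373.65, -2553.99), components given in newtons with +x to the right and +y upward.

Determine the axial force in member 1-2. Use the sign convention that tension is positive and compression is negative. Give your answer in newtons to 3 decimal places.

552.054

N=3 nodes, M=3 members, R=3 reactions → 2N=6, M+R=6
member 0 (0-1): L=8.5871, (cx,cy)=(0.5643,0.8255)
member 1 (0-2): L=9.9000, (cx,cy)=(1.0000,0.0000)
member 2 (1-2): L=8.7061, (cx,cy)=(0.5805,-0.8143)
solve A·x = −loads:
  F[0-1] = -3638.2083 N (compression)
  F[0-2] = -320.4731 N (compression)
  F[1-2] = +552.0544 N (tension)
  Rx@0 = +2373.6500 N
  Ry@0 = +3003.5021 N
  Ry@2 = -449.5121 N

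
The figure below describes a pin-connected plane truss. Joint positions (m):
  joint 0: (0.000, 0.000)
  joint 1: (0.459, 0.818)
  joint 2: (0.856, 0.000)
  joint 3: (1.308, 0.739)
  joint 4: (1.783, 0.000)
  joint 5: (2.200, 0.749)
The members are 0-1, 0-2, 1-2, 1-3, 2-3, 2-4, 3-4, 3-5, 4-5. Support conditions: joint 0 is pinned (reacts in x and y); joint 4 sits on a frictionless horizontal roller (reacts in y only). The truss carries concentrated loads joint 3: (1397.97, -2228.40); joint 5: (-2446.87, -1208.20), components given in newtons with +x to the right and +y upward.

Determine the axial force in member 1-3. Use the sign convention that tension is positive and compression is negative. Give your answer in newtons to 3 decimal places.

-836.023

N=6 nodes, M=9 members, R=3 reactions → 2N=12, M+R=12
member 0 (0-1): L=0.9380, (cx,cy)=(0.4893,0.8721)
member 1 (0-2): L=0.8560, (cx,cy)=(1.0000,0.0000)
member 2 (1-2): L=0.9092, (cx,cy)=(0.4366,-0.8996)
member 3 (1-3): L=0.8527, (cx,cy)=(0.9957,-0.0927)
member 4 (2-3): L=0.8663, (cx,cy)=(0.5218,0.8531)
member 5 (2-4): L=0.9270, (cx,cy)=(1.0000,0.0000)
member 6 (3-4): L=0.8785, (cx,cy)=(0.5407,-0.8412)
member 7 (3-5): L=0.8921, (cx,cy)=(0.9999,0.0112)
member 8 (4-5): L=0.8573, (cx,cy)=(0.4864,0.8737)
solve A·x = −loads:
  F[0-1] = -870.9553 N (compression)
  F[0-2] = -622.6981 N (compression)
  F[1-2] = +930.3760 N (tension)
  F[1-3] = -836.0226 N (compression)
  F[2-3] = -981.1567 N (compression)
  F[2-4] = +295.4714 N (tension)
  F[3-4] = -1769.8984 N (compression)
  F[3-5] = -1785.4694 N (compression)
  F[4-5] = -1359.9199 N (compression)
  Rx@0 = +1048.9000 N
  Ry@0 = +759.5493 N
  Ry@4 = +2677.0507 N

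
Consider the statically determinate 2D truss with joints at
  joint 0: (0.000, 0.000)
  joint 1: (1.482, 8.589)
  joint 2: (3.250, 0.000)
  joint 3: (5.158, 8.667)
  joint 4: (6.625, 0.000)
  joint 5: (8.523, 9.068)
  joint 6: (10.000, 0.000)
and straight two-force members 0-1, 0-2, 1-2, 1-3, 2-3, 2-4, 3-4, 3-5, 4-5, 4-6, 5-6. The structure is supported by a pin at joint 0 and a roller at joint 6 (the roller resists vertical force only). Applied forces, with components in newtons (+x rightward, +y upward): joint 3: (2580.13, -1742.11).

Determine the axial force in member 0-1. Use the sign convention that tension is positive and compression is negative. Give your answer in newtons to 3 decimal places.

1413.248

N=7 nodes, M=11 members, R=3 reactions → 2N=14, M+R=14
member 0 (0-1): L=8.7159, (cx,cy)=(0.1700,0.9854)
member 1 (0-2): L=3.2500, (cx,cy)=(1.0000,0.0000)
member 2 (1-2): L=8.7691, (cx,cy)=(0.2016,-0.9795)
member 3 (1-3): L=3.6768, (cx,cy)=(0.9998,0.0212)
member 4 (2-3): L=8.8745, (cx,cy)=(0.2150,0.9766)
member 5 (2-4): L=3.3750, (cx,cy)=(1.0000,0.0000)
member 6 (3-4): L=8.7903, (cx,cy)=(0.1669,-0.9860)
member 7 (3-5): L=3.3888, (cx,cy)=(0.9930,0.1183)
member 8 (4-5): L=9.2645, (cx,cy)=(0.2049,0.9788)
member 9 (4-6): L=3.3750, (cx,cy)=(1.0000,0.0000)
member 10 (5-6): L=9.1875, (cx,cy)=(0.1608,-0.9870)
solve A·x = −loads:
  F[0-1] = +1413.2484 N (tension)
  F[0-2] = +2339.8301 N (tension)
  F[1-2] = -1410.5015 N (compression)
  F[1-3] = +524.7998 N (tension)
  F[2-3] = +1414.6172 N (tension)
  F[2-4] = +1751.3096 N (tension)
  F[3-4] = -3323.9887 N (compression)
  F[3-5] = -1205.0390 N (compression)
  F[4-5] = +3348.3928 N (tension)
  F[4-6] = +510.5942 N (tension)
  F[5-6] = -3176.0897 N (compression)
  Rx@0 = -2580.1300 N
  Ry@0 = -1392.6690 N
  Ry@6 = +3134.7790 N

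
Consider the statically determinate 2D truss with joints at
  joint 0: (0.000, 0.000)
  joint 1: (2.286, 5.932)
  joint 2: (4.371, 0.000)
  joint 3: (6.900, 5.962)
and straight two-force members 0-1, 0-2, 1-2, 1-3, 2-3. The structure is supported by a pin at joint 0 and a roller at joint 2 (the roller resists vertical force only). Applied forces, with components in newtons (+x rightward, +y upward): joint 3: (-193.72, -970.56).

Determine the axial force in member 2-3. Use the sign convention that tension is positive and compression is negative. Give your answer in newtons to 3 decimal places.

-1055.812

N=4 nodes, M=5 members, R=3 reactions → 2N=8, M+R=8
member 0 (0-1): L=6.3572, (cx,cy)=(0.3596,0.9331)
member 1 (0-2): L=4.3710, (cx,cy)=(1.0000,0.0000)
member 2 (1-2): L=6.2878, (cx,cy)=(0.3316,-0.9434)
member 3 (1-3): L=4.6141, (cx,cy)=(1.0000,0.0065)
member 4 (2-3): L=6.4762, (cx,cy)=(0.3905,0.9206)
solve A·x = −loads:
  F[0-1] = +318.6338 N (tension)
  F[0-2] = -308.2976 N (compression)
  F[1-2] = -313.6449 N (compression)
  F[1-3] = +218.5859 N (tension)
  F[2-3] = -1055.8124 N (compression)
  Rx@0 = +193.7200 N
  Ry@0 = -297.3204 N
  Ry@2 = +1267.8804 N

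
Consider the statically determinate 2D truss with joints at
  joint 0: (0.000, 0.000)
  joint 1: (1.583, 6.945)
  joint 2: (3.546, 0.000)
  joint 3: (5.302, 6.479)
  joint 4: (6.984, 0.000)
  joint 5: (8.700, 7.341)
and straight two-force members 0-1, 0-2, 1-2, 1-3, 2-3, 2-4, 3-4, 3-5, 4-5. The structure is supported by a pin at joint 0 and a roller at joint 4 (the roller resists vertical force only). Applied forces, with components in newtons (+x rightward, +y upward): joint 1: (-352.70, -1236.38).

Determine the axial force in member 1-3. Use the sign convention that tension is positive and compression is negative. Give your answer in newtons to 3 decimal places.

36.460

N=6 nodes, M=9 members, R=3 reactions → 2N=12, M+R=12
member 0 (0-1): L=7.1231, (cx,cy)=(0.2222,0.9750)
member 1 (0-2): L=3.5460, (cx,cy)=(1.0000,0.0000)
member 2 (1-2): L=7.2171, (cx,cy)=(0.2720,-0.9623)
member 3 (1-3): L=3.7481, (cx,cy)=(0.9922,-0.1243)
member 4 (2-3): L=6.7127, (cx,cy)=(0.2616,0.9652)
member 5 (2-4): L=3.4380, (cx,cy)=(1.0000,0.0000)
member 6 (3-4): L=6.6938, (cx,cy)=(0.2513,-0.9679)
member 7 (3-5): L=3.5056, (cx,cy)=(0.9693,0.2459)
member 8 (4-5): L=7.5389, (cx,cy)=(0.2276,0.9738)
solve A·x = −loads:
  F[0-1] = -1340.3900 N (compression)
  F[0-2] = -54.8199 N (compression)
  F[1-2] = +68.5425 N (tension)
  F[1-3] = +36.4597 N (tension)
  F[2-3] = -68.3380 N (compression)
  F[2-4] = -18.3001 N (compression)
  F[3-4] = +72.8281 N (tension)
  F[3-5] = -0.0000 N (compression)
  F[4-5] = +0.0000 N (tension)
  Rx@0 = +352.7000 N
  Ry@0 = +1306.8714 N
  Ry@4 = -70.4914 N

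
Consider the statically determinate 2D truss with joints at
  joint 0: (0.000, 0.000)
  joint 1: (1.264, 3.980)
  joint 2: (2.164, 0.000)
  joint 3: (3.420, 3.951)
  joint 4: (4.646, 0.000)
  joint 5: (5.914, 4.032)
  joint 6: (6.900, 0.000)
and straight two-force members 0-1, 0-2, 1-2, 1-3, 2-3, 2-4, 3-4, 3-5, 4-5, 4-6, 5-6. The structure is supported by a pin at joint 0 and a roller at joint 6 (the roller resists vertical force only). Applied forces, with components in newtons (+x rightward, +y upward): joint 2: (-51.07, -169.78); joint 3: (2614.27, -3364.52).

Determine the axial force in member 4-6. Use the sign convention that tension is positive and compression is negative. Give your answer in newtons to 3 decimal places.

N=7 nodes, M=11 members, R=3 reactions → 2N=14, M+R=14
member 0 (0-1): L=4.1759, (cx,cy)=(0.3027,0.9531)
member 1 (0-2): L=2.1640, (cx,cy)=(1.0000,0.0000)
member 2 (1-2): L=4.0805, (cx,cy)=(0.2206,-0.9754)
member 3 (1-3): L=2.1562, (cx,cy)=(0.9999,-0.0134)
member 4 (2-3): L=4.1458, (cx,cy)=(0.3030,0.9530)
member 5 (2-4): L=2.4820, (cx,cy)=(1.0000,0.0000)
member 6 (3-4): L=4.1368, (cx,cy)=(0.2964,-0.9551)
member 7 (3-5): L=2.4953, (cx,cy)=(0.9995,0.0325)
member 8 (4-5): L=4.2267, (cx,cy)=(0.3000,0.9539)
member 9 (4-6): L=2.2540, (cx,cy)=(1.0000,0.0000)
member 10 (5-6): L=4.1508, (cx,cy)=(0.2375,-0.9714)
solve A·x = −loads:
  F[0-1] = -332.0441 N (compression)
  F[0-2] = +2663.7063 N (tension)
  F[1-2] = +326.8382 N (tension)
  F[1-3] = -172.6099 N (compression)
  F[2-3] = -156.3572 N (compression)
  F[2-4] = +2834.2335 N (tension)
  F[3-4] = -3430.9926 N (compression)
  F[3-5] = -1818.3787 N (compression)
  F[4-5] = +3435.0797 N (tension)
  F[4-6] = +786.9005 N (tension)
  F[5-6] = -3312.6511 N (compression)
  Rx@0 = -2563.2000 N
  Ry@0 = +316.4677 N
  Ry@6 = +3217.8323 N

786.900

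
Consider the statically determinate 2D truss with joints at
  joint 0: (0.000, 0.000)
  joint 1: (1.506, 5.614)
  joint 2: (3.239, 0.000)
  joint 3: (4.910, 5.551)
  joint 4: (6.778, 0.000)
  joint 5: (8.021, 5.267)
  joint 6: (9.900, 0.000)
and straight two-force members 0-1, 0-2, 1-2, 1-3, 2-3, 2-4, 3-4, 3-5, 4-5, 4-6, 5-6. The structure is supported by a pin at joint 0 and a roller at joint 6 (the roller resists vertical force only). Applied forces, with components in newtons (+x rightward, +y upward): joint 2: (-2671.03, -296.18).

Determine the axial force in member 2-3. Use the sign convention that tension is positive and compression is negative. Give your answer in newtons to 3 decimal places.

N=7 nodes, M=11 members, R=3 reactions → 2N=14, M+R=14
member 0 (0-1): L=5.8125, (cx,cy)=(0.2591,0.9659)
member 1 (0-2): L=3.2390, (cx,cy)=(1.0000,0.0000)
member 2 (1-2): L=5.8754, (cx,cy)=(0.2950,-0.9555)
member 3 (1-3): L=3.4046, (cx,cy)=(0.9998,-0.0185)
member 4 (2-3): L=5.7971, (cx,cy)=(0.2882,0.9576)
member 5 (2-4): L=3.5390, (cx,cy)=(1.0000,0.0000)
member 6 (3-4): L=5.8569, (cx,cy)=(0.3189,-0.9478)
member 7 (3-5): L=3.1239, (cx,cy)=(0.9959,-0.0909)
member 8 (4-5): L=5.4117, (cx,cy)=(0.2297,0.9733)
member 9 (4-6): L=3.1220, (cx,cy)=(1.0000,0.0000)
member 10 (5-6): L=5.5921, (cx,cy)=(0.3360,-0.9419)
solve A·x = −loads:
  F[0-1] = -206.3240 N (compression)
  F[0-2] = -2617.5720 N (compression)
  F[1-2] = +210.7968 N (tension)
  F[1-3] = -115.6541 N (compression)
  F[2-3] = +98.9620 N (tension)
  F[2-4] = +87.1086 N (tension)
  F[3-4] = -96.8256 N (compression)
  F[3-5] = -56.4607 N (compression)
  F[4-5] = +94.2897 N (tension)
  F[4-6] = +34.5696 N (tension)
  F[5-6] = -102.8834 N (compression)
  Rx@0 = +2671.0300 N
  Ry@0 = +199.2783 N
  Ry@6 = +96.9017 N

98.962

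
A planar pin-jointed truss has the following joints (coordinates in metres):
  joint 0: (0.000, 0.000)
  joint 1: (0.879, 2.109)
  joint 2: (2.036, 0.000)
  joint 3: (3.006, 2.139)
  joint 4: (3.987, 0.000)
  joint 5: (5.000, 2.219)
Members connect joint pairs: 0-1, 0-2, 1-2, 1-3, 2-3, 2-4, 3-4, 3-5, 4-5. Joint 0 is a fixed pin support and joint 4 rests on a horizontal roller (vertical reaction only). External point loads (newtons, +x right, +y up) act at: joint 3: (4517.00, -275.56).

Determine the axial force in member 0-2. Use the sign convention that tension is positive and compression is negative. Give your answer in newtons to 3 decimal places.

3535.246

N=6 nodes, M=9 members, R=3 reactions → 2N=12, M+R=12
member 0 (0-1): L=2.2848, (cx,cy)=(0.3847,0.9230)
member 1 (0-2): L=2.0360, (cx,cy)=(1.0000,0.0000)
member 2 (1-2): L=2.4055, (cx,cy)=(0.4810,-0.8767)
member 3 (1-3): L=2.1272, (cx,cy)=(0.9999,0.0141)
member 4 (2-3): L=2.3487, (cx,cy)=(0.4130,0.9107)
member 5 (2-4): L=1.9510, (cx,cy)=(1.0000,0.0000)
member 6 (3-4): L=2.3532, (cx,cy)=(0.4169,-0.9090)
member 7 (3-5): L=1.9956, (cx,cy)=(0.9992,0.0401)
member 8 (4-5): L=2.4393, (cx,cy)=(0.4153,0.9097)
solve A·x = −loads:
  F[0-1] = +2551.9426 N (tension)
  F[0-2] = +3535.2457 N (tension)
  F[1-2] = -2650.4219 N (compression)
  F[1-3] = +2256.7705 N (tension)
  F[2-3] = +2551.4821 N (tension)
  F[2-4] = +1206.6897 N (tension)
  F[3-4] = -2894.6136 N (compression)
  F[3-5] = +0.0000 N (tension)
  F[4-5] = -0.0000 N (compression)
  Rx@0 = -4517.0000 N
  Ry@0 = -2355.5402 N
  Ry@4 = +2631.1002 N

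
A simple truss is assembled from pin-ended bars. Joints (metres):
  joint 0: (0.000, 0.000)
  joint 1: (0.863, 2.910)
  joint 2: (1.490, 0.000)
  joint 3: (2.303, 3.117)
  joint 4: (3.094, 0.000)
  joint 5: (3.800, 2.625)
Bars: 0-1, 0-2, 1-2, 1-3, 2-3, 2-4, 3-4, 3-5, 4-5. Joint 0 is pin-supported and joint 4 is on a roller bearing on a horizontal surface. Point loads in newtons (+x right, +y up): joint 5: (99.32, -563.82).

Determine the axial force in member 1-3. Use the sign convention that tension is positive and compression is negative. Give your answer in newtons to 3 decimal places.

106.832

N=6 nodes, M=9 members, R=3 reactions → 2N=12, M+R=12
member 0 (0-1): L=3.0353, (cx,cy)=(0.2843,0.9587)
member 1 (0-2): L=1.4900, (cx,cy)=(1.0000,0.0000)
member 2 (1-2): L=2.9768, (cx,cy)=(0.2106,-0.9776)
member 3 (1-3): L=1.4548, (cx,cy)=(0.9898,0.1423)
member 4 (2-3): L=3.2213, (cx,cy)=(0.2524,0.9676)
member 5 (2-4): L=1.6040, (cx,cy)=(1.0000,0.0000)
member 6 (3-4): L=3.2158, (cx,cy)=(0.2460,-0.9693)
member 7 (3-5): L=1.5758, (cx,cy)=(0.9500,-0.3122)
member 8 (4-5): L=2.7183, (cx,cy)=(0.2597,0.9657)
solve A·x = −loads:
  F[0-1] = +222.0850 N (tension)
  F[0-2] = +36.1759 N (tension)
  F[1-2] = -202.2557 N (compression)
  F[1-3] = +106.8322 N (tension)
  F[2-3] = +204.3331 N (tension)
  F[2-4] = -57.9956 N (compression)
  F[3-4] = -297.8517 N (compression)
  F[3-5] = +242.7129 N (tension)
  F[4-5] = -505.3816 N (compression)
  Rx@0 = -99.3200 N
  Ry@0 = -212.9192 N
  Ry@4 = +776.7392 N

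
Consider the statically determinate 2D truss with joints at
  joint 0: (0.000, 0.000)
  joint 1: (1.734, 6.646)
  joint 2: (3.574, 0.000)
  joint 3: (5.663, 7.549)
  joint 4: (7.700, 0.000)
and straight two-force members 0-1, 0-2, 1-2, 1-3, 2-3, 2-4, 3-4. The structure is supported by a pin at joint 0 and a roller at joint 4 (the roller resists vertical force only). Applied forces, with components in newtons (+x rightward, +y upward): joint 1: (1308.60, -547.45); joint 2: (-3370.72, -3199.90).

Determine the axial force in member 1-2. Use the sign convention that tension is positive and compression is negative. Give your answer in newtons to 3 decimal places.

N=5 nodes, M=7 members, R=3 reactions → 2N=10, M+R=10
member 0 (0-1): L=6.8685, (cx,cy)=(0.2525,0.9676)
member 1 (0-2): L=3.5740, (cx,cy)=(1.0000,0.0000)
member 2 (1-2): L=6.8960, (cx,cy)=(0.2668,-0.9637)
member 3 (1-3): L=4.0314, (cx,cy)=(0.9746,0.2240)
member 4 (2-3): L=7.8327, (cx,cy)=(0.2667,0.9638)
member 5 (2-4): L=4.1260, (cx,cy)=(1.0000,0.0000)
member 6 (3-4): L=7.8190, (cx,cy)=(0.2605,-0.9655)
solve A·x = −loads:
  F[0-1] = -1043.1291 N (compression)
  F[0-2] = -1798.7743 N (compression)
  F[1-2] = +98.1500 N (tension)
  F[1-3] = -1639.7991 N (compression)
  F[2-3] = +3222.0128 N (tension)
  F[2-4] = +738.8166 N (tension)
  F[3-4] = -2835.9387 N (compression)
  Rx@0 = +2062.1200 N
  Ry@0 = +1009.3401 N
  Ry@4 = +2738.0099 N

98.150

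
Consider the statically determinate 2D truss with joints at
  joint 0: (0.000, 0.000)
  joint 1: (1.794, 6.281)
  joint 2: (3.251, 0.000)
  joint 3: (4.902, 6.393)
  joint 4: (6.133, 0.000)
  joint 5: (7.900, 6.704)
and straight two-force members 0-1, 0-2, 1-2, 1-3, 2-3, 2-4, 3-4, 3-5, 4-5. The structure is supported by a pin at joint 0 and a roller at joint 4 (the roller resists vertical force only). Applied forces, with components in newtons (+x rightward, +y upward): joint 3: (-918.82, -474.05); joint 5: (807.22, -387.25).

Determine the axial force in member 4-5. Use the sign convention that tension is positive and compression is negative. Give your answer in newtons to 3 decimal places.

-500.765

N=6 nodes, M=9 members, R=3 reactions → 2N=12, M+R=12
member 0 (0-1): L=6.5322, (cx,cy)=(0.2746,0.9615)
member 1 (0-2): L=3.2510, (cx,cy)=(1.0000,0.0000)
member 2 (1-2): L=6.4478, (cx,cy)=(0.2260,-0.9741)
member 3 (1-3): L=3.1100, (cx,cy)=(0.9994,0.0360)
member 4 (2-3): L=6.6027, (cx,cy)=(0.2500,0.9682)
member 5 (2-4): L=2.8820, (cx,cy)=(1.0000,0.0000)
member 6 (3-4): L=6.5104, (cx,cy)=(0.1891,-0.9820)
member 7 (3-5): L=3.0141, (cx,cy)=(0.9947,0.1032)
member 8 (4-5): L=6.9330, (cx,cy)=(0.2549,0.9670)
solve A·x = −loads:
  F[0-1] = -61.3342 N (compression)
  F[0-2] = -94.7552 N (compression)
  F[1-2] = +59.4218 N (tension)
  F[1-3] = -30.2920 N (compression)
  F[2-3] = -59.7840 N (compression)
  F[2-4] = -66.3788 N (compression)
  F[3-4] = -323.9403 N (compression)
  F[3-5] = +939.8663 N (tension)
  F[4-5] = -500.7650 N (compression)
  Rx@0 = +111.6000 N
  Ry@0 = +58.9757 N
  Ry@4 = +802.3243 N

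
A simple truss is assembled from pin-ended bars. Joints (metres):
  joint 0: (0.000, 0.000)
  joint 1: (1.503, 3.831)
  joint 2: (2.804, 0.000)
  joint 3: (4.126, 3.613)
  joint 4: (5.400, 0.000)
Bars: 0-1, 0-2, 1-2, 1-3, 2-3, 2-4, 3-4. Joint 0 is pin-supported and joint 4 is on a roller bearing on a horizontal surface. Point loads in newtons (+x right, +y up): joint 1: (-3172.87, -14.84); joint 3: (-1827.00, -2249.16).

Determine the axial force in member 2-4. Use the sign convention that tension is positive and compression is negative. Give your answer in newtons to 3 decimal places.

-617.330

N=5 nodes, M=7 members, R=3 reactions → 2N=10, M+R=10
member 0 (0-1): L=4.1153, (cx,cy)=(0.3652,0.9309)
member 1 (0-2): L=2.8040, (cx,cy)=(1.0000,0.0000)
member 2 (1-2): L=4.0459, (cx,cy)=(0.3216,-0.9469)
member 3 (1-3): L=2.6320, (cx,cy)=(0.9966,-0.0828)
member 4 (2-3): L=3.8473, (cx,cy)=(0.3436,0.9391)
member 5 (2-4): L=2.5960, (cx,cy)=(1.0000,0.0000)
member 6 (3-4): L=3.8310, (cx,cy)=(0.3325,-0.9431)
solve A·x = −loads:
  F[0-1] = -4312.6360 N (compression)
  F[0-2] = -3424.7927 N (compression)
  F[1-2] = +4202.6057 N (tension)
  F[1-3] = +247.2459 N (tension)
  F[2-3] = -4237.4227 N (compression)
  F[2-4] = -617.3304 N (compression)
  F[3-4] = +1856.3702 N (tension)
  Rx@0 = +4999.8700 N
  Ry@0 = +4014.7180 N
  Ry@4 = -1750.7180 N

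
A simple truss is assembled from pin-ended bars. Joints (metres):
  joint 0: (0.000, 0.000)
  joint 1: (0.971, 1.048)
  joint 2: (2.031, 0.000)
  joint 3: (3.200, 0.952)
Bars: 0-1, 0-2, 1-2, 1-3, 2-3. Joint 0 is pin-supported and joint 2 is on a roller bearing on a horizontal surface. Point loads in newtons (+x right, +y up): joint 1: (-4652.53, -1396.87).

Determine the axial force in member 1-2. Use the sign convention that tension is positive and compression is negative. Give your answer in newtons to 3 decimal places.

N=4 nodes, M=5 members, R=3 reactions → 2N=8, M+R=8
member 0 (0-1): L=1.4287, (cx,cy)=(0.6796,0.7335)
member 1 (0-2): L=2.0310, (cx,cy)=(1.0000,0.0000)
member 2 (1-2): L=1.4906, (cx,cy)=(0.7111,-0.7031)
member 3 (1-3): L=2.2311, (cx,cy)=(0.9991,-0.0430)
member 4 (2-3): L=1.5076, (cx,cy)=(0.7754,0.6315)
solve A·x = −loads:
  F[0-1] = -4266.6407 N (compression)
  F[0-2] = -1752.7278 N (compression)
  F[1-2] = +2464.7408 N (tension)
  F[1-3] = +0.0000 N (tension)
  F[2-3] = +0.0000 N (tension)
  Rx@0 = +4652.5300 N
  Ry@0 = +3129.7556 N
  Ry@2 = -1732.8856 N

2464.741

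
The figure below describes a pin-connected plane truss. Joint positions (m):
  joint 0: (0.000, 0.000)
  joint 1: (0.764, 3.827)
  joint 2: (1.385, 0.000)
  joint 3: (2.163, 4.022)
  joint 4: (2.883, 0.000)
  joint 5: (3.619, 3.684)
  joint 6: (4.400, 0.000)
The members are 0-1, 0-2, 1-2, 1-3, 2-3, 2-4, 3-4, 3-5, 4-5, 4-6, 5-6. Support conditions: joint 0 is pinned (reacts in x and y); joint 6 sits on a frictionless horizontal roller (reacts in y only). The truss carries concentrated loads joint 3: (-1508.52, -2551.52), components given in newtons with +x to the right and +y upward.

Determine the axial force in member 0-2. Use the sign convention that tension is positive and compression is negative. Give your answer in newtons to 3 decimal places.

-974.271

N=7 nodes, M=11 members, R=3 reactions → 2N=14, M+R=14
member 0 (0-1): L=3.9025, (cx,cy)=(0.1958,0.9806)
member 1 (0-2): L=1.3850, (cx,cy)=(1.0000,0.0000)
member 2 (1-2): L=3.8771, (cx,cy)=(0.1602,-0.9871)
member 3 (1-3): L=1.4125, (cx,cy)=(0.9904,0.1381)
member 4 (2-3): L=4.0966, (cx,cy)=(0.1899,0.9818)
member 5 (2-4): L=1.4980, (cx,cy)=(1.0000,0.0000)
member 6 (3-4): L=4.0859, (cx,cy)=(0.1762,-0.9844)
member 7 (3-5): L=1.4947, (cx,cy)=(0.9741,-0.2261)
member 8 (4-5): L=3.7568, (cx,cy)=(0.1959,0.9806)
member 9 (4-6): L=1.5170, (cx,cy)=(1.0000,0.0000)
member 10 (5-6): L=3.7659, (cx,cy)=(0.2074,-0.9783)
solve A·x = −loads:
  F[0-1] = -2728.9466 N (compression)
  F[0-2] = -974.2709 N (compression)
  F[1-2] = +2577.4084 N (tension)
  F[1-3] = -956.2362 N (compression)
  F[2-3] = -2591.2918 N (compression)
  F[2-4] = -69.3127 N (compression)
  F[3-4] = +115.0358 N (tension)
  F[3-5] = +50.3459 N (tension)
  F[4-5] = -115.4734 N (compression)
  F[4-6] = -26.4193 N (compression)
  F[5-6] = +127.3900 N (tension)
  Rx@0 = +1508.5200 N
  Ry@0 = +2676.1404 N
  Ry@6 = -124.6204 N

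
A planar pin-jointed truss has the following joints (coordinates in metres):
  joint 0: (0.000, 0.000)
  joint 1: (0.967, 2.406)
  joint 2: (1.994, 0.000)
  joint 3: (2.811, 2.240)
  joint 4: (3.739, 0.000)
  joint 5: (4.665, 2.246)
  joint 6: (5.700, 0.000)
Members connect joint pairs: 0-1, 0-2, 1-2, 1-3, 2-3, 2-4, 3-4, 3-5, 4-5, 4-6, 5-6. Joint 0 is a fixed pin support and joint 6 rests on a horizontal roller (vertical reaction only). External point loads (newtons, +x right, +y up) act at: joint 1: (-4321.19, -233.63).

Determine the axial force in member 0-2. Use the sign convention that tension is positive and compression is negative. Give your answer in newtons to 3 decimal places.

N=7 nodes, M=11 members, R=3 reactions → 2N=14, M+R=14
member 0 (0-1): L=2.5931, (cx,cy)=(0.3729,0.9279)
member 1 (0-2): L=1.9940, (cx,cy)=(1.0000,0.0000)
member 2 (1-2): L=2.6160, (cx,cy)=(0.3926,-0.9197)
member 3 (1-3): L=1.8515, (cx,cy)=(0.9960,-0.0897)
member 4 (2-3): L=2.3843, (cx,cy)=(0.3427,0.9395)
member 5 (2-4): L=1.7450, (cx,cy)=(1.0000,0.0000)
member 6 (3-4): L=2.4246, (cx,cy)=(0.3827,-0.9239)
member 7 (3-5): L=1.8540, (cx,cy)=(1.0000,0.0032)
member 8 (4-5): L=2.4294, (cx,cy)=(0.3812,0.9245)
member 9 (4-6): L=1.9610, (cx,cy)=(1.0000,0.0000)
member 10 (5-6): L=2.4730, (cx,cy)=(0.4185,-0.9082)
solve A·x = −loads:
  F[0-1] = -2174.8797 N (compression)
  F[0-2] = -3510.1351 N (compression)
  F[1-2] = +1660.3487 N (tension)
  F[1-3] = +2869.8721 N (tension)
  F[2-3] = -1625.4528 N (compression)
  F[2-4] = -2301.3489 N (compression)
  F[3-4] = +1936.8934 N (tension)
  F[3-5] = +1560.0299 N (tension)
  F[4-5] = -1935.5284 N (compression)
  F[4-6] = -822.2683 N (compression)
  F[5-6] = +1964.7067 N (tension)
  Rx@0 = +4321.1900 N
  Ry@0 = +2017.9919 N
  Ry@6 = -1784.3619 N

-3510.135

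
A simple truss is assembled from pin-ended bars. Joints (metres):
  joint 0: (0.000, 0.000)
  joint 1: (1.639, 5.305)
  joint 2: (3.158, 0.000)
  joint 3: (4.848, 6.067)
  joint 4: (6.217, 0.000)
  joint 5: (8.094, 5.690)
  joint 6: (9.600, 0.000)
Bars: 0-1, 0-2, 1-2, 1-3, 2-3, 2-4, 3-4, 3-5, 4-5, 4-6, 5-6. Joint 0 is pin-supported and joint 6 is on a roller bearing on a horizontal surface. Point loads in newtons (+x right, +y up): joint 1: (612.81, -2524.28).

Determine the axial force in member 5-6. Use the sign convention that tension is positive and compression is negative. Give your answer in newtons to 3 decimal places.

N=7 nodes, M=11 members, R=3 reactions → 2N=14, M+R=14
member 0 (0-1): L=5.5524, (cx,cy)=(0.2952,0.9554)
member 1 (0-2): L=3.1580, (cx,cy)=(1.0000,0.0000)
member 2 (1-2): L=5.5182, (cx,cy)=(0.2753,-0.9614)
member 3 (1-3): L=3.2982, (cx,cy)=(0.9729,0.2310)
member 4 (2-3): L=6.2980, (cx,cy)=(0.2683,0.9633)
member 5 (2-4): L=3.0590, (cx,cy)=(1.0000,0.0000)
member 6 (3-4): L=6.2195, (cx,cy)=(0.2201,-0.9755)
member 7 (3-5): L=3.2678, (cx,cy)=(0.9933,-0.1154)
member 8 (4-5): L=5.9916, (cx,cy)=(0.3133,0.9497)
member 9 (4-6): L=3.3830, (cx,cy)=(1.0000,0.0000)
member 10 (5-6): L=5.8859, (cx,cy)=(0.2559,-0.9667)
solve A·x = −loads:
  F[0-1] = -1836.5059 N (compression)
  F[0-2] = +1154.9221 N (tension)
  F[1-2] = -1016.6766 N (compression)
  F[1-3] = -899.3922 N (compression)
  F[2-3] = +1014.6104 N (tension)
  F[2-4] = +602.7995 N (tension)
  F[3-4] = -736.4895 N (compression)
  F[3-5] = -443.6510 N (compression)
  F[4-5] = +756.5067 N (tension)
  F[4-6] = +203.6963 N (tension)
  F[5-6] = -796.1100 N (compression)
  Rx@0 = -612.8100 N
  Ry@0 = +1754.6704 N
  Ry@6 = +769.6096 N

-796.110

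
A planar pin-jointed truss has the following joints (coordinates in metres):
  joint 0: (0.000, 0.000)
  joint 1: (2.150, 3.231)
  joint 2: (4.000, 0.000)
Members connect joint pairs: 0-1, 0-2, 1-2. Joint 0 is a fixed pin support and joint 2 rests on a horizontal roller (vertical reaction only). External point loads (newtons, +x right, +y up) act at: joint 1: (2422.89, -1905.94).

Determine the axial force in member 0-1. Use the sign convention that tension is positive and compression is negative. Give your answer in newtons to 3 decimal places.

N=3 nodes, M=3 members, R=3 reactions → 2N=6, M+R=6
member 0 (0-1): L=3.8810, (cx,cy)=(0.5540,0.8325)
member 1 (0-2): L=4.0000, (cx,cy)=(1.0000,0.0000)
member 2 (1-2): L=3.7232, (cx,cy)=(0.4969,-0.8678)
solve A·x = −loads:
  F[0-1] = +1291.9627 N (tension)
  F[0-2] = +1707.1602 N (tension)
  F[1-2] = -3435.6848 N (compression)
  Rx@0 = -2422.8900 N
  Ry@0 = -1075.5921 N
  Ry@2 = +2981.5321 N

1291.963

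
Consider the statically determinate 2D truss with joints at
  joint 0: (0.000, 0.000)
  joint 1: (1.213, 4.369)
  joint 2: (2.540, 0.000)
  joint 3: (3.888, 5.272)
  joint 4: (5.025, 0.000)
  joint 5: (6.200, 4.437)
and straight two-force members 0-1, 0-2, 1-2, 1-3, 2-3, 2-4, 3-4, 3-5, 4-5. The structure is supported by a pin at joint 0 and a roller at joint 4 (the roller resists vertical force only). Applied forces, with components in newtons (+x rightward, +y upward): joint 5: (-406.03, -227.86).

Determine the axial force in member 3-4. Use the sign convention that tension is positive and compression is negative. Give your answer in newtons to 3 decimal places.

428.826

N=6 nodes, M=9 members, R=3 reactions → 2N=12, M+R=12
member 0 (0-1): L=4.5343, (cx,cy)=(0.2675,0.9636)
member 1 (0-2): L=2.5400, (cx,cy)=(1.0000,0.0000)
member 2 (1-2): L=4.5661, (cx,cy)=(0.2906,-0.9568)
member 3 (1-3): L=2.8233, (cx,cy)=(0.9475,0.3198)
member 4 (2-3): L=5.4416, (cx,cy)=(0.2477,0.9688)
member 5 (2-4): L=2.4850, (cx,cy)=(1.0000,0.0000)
member 6 (3-4): L=5.3932, (cx,cy)=(0.2108,-0.9775)
member 7 (3-5): L=2.4582, (cx,cy)=(0.9405,-0.3397)
member 8 (4-5): L=4.5899, (cx,cy)=(0.2560,0.9667)
solve A·x = −loads:
  F[0-1] = -316.7837 N (compression)
  F[0-2] = -321.2844 N (compression)
  F[1-2] = +262.2228 N (tension)
  F[1-3] = -169.8763 N (compression)
  F[2-3] = -258.9767 N (compression)
  F[2-4] = -180.9230 N (compression)
  F[3-4] = +428.8259 N (tension)
  F[3-5] = -335.4589 N (compression)
  F[4-5] = -353.5925 N (compression)
  Rx@0 = +406.0300 N
  Ry@0 = +305.2377 N
  Ry@4 = -77.3777 N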